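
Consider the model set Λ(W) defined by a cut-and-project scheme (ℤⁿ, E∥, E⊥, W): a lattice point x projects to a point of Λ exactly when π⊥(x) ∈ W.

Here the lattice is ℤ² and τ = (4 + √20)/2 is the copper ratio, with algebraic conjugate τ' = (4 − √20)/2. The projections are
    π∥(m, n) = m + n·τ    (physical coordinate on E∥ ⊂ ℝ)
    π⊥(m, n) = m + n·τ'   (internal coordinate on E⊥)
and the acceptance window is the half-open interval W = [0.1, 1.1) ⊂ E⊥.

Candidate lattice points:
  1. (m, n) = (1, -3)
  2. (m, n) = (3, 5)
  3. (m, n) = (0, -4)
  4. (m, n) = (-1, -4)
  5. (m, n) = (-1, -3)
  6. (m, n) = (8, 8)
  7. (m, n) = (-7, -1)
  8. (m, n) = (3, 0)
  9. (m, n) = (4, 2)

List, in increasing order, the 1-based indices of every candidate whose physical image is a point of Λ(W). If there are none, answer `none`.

3

Numerically τ ≈ 4.2361 and τ' = −1/τ ≈ -0.2361.
[1] lift (1,-3): star map gives 1.7082; window check 0.1 ≤ 1.7082 < 1.1 is false → out
[2] lift (3,5): star map gives 1.8197; window check 0.1 ≤ 1.8197 < 1.1 is false → out
[3] lift (0,-4): star map gives 0.9443; window check 0.1 ≤ 0.9443 < 1.1 is true → IN Λ
[4] lift (-1,-4): star map gives -0.0557; window check 0.1 ≤ -0.0557 < 1.1 is false → out
[5] lift (-1,-3): star map gives -0.2918; window check 0.1 ≤ -0.2918 < 1.1 is false → out
[6] lift (8,8): star map gives 6.1115; window check 0.1 ≤ 6.1115 < 1.1 is false → out
[7] lift (-7,-1): star map gives -6.7639; window check 0.1 ≤ -6.7639 < 1.1 is false → out
[8] lift (3,0): star map gives 3.0000; window check 0.1 ≤ 3.0000 < 1.1 is false → out
[9] lift (4,2): star map gives 3.5279; window check 0.1 ≤ 3.5279 < 1.1 is false → out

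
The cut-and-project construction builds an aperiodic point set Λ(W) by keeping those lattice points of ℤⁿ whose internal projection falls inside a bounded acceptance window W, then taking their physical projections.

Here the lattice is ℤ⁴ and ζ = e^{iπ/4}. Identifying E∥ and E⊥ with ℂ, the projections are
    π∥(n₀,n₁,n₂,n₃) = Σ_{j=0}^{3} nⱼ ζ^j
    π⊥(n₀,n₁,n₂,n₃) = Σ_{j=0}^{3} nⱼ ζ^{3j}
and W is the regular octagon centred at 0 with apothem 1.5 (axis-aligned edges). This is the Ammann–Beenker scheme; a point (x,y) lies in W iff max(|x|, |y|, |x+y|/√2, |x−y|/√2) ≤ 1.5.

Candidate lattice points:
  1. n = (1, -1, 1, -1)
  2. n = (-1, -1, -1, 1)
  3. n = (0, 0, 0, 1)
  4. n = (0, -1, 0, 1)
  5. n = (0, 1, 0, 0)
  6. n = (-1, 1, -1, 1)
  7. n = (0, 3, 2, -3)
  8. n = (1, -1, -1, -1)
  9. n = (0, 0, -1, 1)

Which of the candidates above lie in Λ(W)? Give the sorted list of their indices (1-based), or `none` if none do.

2, 3, 4, 5, 8

Internal map: ζ^{3j} for j=0..3 gives (1,0), (−√2/2,√2/2), (0,−1), (√2/2,√2/2).
candidate 1: n = (1, -1, 1, -1) → π⊥ ≈ (+1.000000, -2.414214); max(|x|,|y|,|x±y|/√2) = 2.414214 > 1.5 ⇒ ∉ W
candidate 2: n = (-1, -1, -1, 1) → π⊥ ≈ (+0.414214, +1.000000); max(|x|,|y|,|x±y|/√2) = 1.000000 ≤ 1.5 ⇒ ∈ W
candidate 3: n = (0, 0, 0, 1) → π⊥ ≈ (+0.707107, +0.707107); max(|x|,|y|,|x±y|/√2) = 1.000000 ≤ 1.5 ⇒ ∈ W
candidate 4: n = (0, -1, 0, 1) → π⊥ ≈ (+1.414214, +0.000000); max(|x|,|y|,|x±y|/√2) = 1.414214 ≤ 1.5 ⇒ ∈ W
candidate 5: n = (0, 1, 0, 0) → π⊥ ≈ (-0.707107, +0.707107); max(|x|,|y|,|x±y|/√2) = 1.000000 ≤ 1.5 ⇒ ∈ W
candidate 6: n = (-1, 1, -1, 1) → π⊥ ≈ (-1.000000, +2.414214); max(|x|,|y|,|x±y|/√2) = 2.414214 > 1.5 ⇒ ∉ W
candidate 7: n = (0, 3, 2, -3) → π⊥ ≈ (-4.242641, -2.000000); max(|x|,|y|,|x±y|/√2) = 4.414214 > 1.5 ⇒ ∉ W
candidate 8: n = (1, -1, -1, -1) → π⊥ ≈ (+1.000000, -0.414214); max(|x|,|y|,|x±y|/√2) = 1.000000 ≤ 1.5 ⇒ ∈ W
candidate 9: n = (0, 0, -1, 1) → π⊥ ≈ (+0.707107, +1.707107); max(|x|,|y|,|x±y|/√2) = 1.707107 > 1.5 ⇒ ∉ W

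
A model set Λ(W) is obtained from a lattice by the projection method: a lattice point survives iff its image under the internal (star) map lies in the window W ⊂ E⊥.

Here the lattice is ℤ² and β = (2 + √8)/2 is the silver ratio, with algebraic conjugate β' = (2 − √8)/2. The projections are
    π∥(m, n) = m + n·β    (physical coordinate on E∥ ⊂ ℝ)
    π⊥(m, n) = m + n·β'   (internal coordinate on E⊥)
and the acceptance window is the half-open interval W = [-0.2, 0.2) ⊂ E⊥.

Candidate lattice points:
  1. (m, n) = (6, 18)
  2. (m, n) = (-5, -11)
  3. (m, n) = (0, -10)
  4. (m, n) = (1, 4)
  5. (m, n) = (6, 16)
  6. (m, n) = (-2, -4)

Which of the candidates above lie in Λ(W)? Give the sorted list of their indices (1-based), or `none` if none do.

none

Compute β' = (2−√8)/2 = -0.4142, so π⊥(m,n) = m -0.4142·n.
[1] lift (6,18): star map gives -1.4558; window check -0.2 ≤ -1.4558 < 0.2 is false → out
[2] lift (-5,-11): star map gives -0.4437; window check -0.2 ≤ -0.4437 < 0.2 is false → out
[3] lift (0,-10): star map gives 4.1421; window check -0.2 ≤ 4.1421 < 0.2 is false → out
[4] lift (1,4): star map gives -0.6569; window check -0.2 ≤ -0.6569 < 0.2 is false → out
[5] lift (6,16): star map gives -0.6274; window check -0.2 ≤ -0.6274 < 0.2 is false → out
[6] lift (-2,-4): star map gives -0.3431; window check -0.2 ≤ -0.3431 < 0.2 is false → out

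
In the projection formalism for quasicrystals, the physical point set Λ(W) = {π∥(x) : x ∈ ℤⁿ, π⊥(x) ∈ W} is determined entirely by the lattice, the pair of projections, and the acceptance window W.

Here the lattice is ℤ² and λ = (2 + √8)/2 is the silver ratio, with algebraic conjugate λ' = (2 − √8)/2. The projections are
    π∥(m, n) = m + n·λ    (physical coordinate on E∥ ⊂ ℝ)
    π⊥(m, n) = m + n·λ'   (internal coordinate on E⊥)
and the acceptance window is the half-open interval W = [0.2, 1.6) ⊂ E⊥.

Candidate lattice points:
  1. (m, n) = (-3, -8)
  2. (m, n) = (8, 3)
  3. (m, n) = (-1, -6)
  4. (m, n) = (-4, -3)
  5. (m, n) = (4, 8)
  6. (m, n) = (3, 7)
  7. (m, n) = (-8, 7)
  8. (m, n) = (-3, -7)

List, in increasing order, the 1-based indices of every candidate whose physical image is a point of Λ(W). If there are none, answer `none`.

Compute λ' = (2−√8)/2 = -0.41421, so π⊥(m,n) = m -0.41421·n.
[1] lift (-3,-8): star map gives 0.31371; window check 0.2 ≤ 0.31371 < 1.6 is true → IN Λ
[2] lift (8,3): star map gives 6.75736; window check 0.2 ≤ 6.75736 < 1.6 is false → out
[3] lift (-1,-6): star map gives 1.48528; window check 0.2 ≤ 1.48528 < 1.6 is true → IN Λ
[4] lift (-4,-3): star map gives -2.75736; window check 0.2 ≤ -2.75736 < 1.6 is false → out
[5] lift (4,8): star map gives 0.68629; window check 0.2 ≤ 0.68629 < 1.6 is true → IN Λ
[6] lift (3,7): star map gives 0.10051; window check 0.2 ≤ 0.10051 < 1.6 is false → out
[7] lift (-8,7): star map gives -10.89949; window check 0.2 ≤ -10.89949 < 1.6 is false → out
[8] lift (-3,-7): star map gives -0.10051; window check 0.2 ≤ -0.10051 < 1.6 is false → out

1, 3, 5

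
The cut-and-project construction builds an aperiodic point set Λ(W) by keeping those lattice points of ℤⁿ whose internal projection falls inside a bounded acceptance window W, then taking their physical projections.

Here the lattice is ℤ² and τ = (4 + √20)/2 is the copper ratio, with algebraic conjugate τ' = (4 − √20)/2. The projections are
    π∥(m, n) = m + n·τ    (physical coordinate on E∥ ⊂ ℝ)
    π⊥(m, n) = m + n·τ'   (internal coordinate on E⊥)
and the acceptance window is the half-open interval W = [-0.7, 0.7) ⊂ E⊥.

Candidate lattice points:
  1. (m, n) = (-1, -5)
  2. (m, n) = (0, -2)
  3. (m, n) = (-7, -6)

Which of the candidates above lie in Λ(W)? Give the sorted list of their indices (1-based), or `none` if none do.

1, 2

Numerically τ ≈ 4.236068 and τ' = −1/τ ≈ -0.236068.
#1 (-1,-5): internal coord -1 + (-5)·τ' = +0.180340; +0.180340 ∈ [-0.7, 0.7) → IN Λ
#2 (0,-2): internal coord 0 + (-2)·τ' = +0.472136; +0.472136 ∈ [-0.7, 0.7) → IN Λ
#3 (-7,-6): internal coord -7 + (-6)·τ' = -5.583592; -5.583592 ∉ [-0.7, 0.7) → out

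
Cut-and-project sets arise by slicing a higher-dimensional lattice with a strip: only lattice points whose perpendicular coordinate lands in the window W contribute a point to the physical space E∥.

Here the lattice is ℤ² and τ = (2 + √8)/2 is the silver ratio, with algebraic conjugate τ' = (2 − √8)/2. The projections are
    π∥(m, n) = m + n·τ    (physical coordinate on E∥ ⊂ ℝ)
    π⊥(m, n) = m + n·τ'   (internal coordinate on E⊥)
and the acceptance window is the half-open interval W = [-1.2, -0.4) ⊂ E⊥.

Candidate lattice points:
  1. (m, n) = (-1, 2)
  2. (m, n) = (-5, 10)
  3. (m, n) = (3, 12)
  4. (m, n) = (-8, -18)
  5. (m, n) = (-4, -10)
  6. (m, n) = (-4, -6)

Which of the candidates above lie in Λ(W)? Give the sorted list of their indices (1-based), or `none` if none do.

4

τ' = (2−√8)/2 ≈ -0.41421.
[1] lift (-1,2): star map gives -1.82843; window check -1.2 ≤ -1.82843 < -0.4 is false → out
[2] lift (-5,10): star map gives -9.14214; window check -1.2 ≤ -9.14214 < -0.4 is false → out
[3] lift (3,12): star map gives -1.97056; window check -1.2 ≤ -1.97056 < -0.4 is false → out
[4] lift (-8,-18): star map gives -0.54416; window check -1.2 ≤ -0.54416 < -0.4 is true → IN Λ
[5] lift (-4,-10): star map gives 0.14214; window check -1.2 ≤ 0.14214 < -0.4 is false → out
[6] lift (-4,-6): star map gives -1.51472; window check -1.2 ≤ -1.51472 < -0.4 is false → out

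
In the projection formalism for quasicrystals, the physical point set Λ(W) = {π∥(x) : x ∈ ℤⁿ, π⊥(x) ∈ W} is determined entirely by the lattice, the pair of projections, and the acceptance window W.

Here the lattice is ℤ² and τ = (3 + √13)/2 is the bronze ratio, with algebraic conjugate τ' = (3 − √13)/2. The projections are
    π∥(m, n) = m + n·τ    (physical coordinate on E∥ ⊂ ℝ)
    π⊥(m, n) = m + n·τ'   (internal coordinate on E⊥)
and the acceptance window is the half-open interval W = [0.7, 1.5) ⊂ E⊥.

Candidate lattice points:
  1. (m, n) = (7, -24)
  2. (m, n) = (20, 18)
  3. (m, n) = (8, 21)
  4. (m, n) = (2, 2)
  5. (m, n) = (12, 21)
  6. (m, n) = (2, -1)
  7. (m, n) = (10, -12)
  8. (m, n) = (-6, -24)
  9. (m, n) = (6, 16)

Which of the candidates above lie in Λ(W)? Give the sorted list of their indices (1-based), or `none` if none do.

Numerically τ ≈ 3.3028 and τ' = −1/τ ≈ -0.3028.
[1] lift (7,-24): star map gives 14.2666; window check 0.7 ≤ 14.2666 < 1.5 is false → out
[2] lift (20,18): star map gives 14.5500; window check 0.7 ≤ 14.5500 < 1.5 is false → out
[3] lift (8,21): star map gives 1.6417; window check 0.7 ≤ 1.6417 < 1.5 is false → out
[4] lift (2,2): star map gives 1.3944; window check 0.7 ≤ 1.3944 < 1.5 is true → IN Λ
[5] lift (12,21): star map gives 5.6417; window check 0.7 ≤ 5.6417 < 1.5 is false → out
[6] lift (2,-1): star map gives 2.3028; window check 0.7 ≤ 2.3028 < 1.5 is false → out
[7] lift (10,-12): star map gives 13.6333; window check 0.7 ≤ 13.6333 < 1.5 is false → out
[8] lift (-6,-24): star map gives 1.2666; window check 0.7 ≤ 1.2666 < 1.5 is true → IN Λ
[9] lift (6,16): star map gives 1.1556; window check 0.7 ≤ 1.1556 < 1.5 is true → IN Λ

4, 8, 9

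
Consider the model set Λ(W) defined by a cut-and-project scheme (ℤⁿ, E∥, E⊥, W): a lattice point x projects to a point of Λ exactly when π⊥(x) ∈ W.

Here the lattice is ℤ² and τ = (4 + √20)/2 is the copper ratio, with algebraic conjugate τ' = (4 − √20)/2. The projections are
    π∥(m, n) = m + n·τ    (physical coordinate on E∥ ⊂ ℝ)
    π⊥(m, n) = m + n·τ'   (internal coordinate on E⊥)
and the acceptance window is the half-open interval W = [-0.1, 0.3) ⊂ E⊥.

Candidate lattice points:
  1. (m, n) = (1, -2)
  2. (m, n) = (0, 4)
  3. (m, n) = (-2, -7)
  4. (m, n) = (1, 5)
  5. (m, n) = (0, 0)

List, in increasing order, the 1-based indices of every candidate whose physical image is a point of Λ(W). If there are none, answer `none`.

τ' = (4−√20)/2 ≈ -0.2361.
[1] lift (1,-2): star map gives 1.4721; window check -0.1 ≤ 1.4721 < 0.3 is false → out
[2] lift (0,4): star map gives -0.9443; window check -0.1 ≤ -0.9443 < 0.3 is false → out
[3] lift (-2,-7): star map gives -0.3475; window check -0.1 ≤ -0.3475 < 0.3 is false → out
[4] lift (1,5): star map gives -0.1803; window check -0.1 ≤ -0.1803 < 0.3 is false → out
[5] lift (0,0): star map gives 0.0000; window check -0.1 ≤ 0.0000 < 0.3 is true → IN Λ

5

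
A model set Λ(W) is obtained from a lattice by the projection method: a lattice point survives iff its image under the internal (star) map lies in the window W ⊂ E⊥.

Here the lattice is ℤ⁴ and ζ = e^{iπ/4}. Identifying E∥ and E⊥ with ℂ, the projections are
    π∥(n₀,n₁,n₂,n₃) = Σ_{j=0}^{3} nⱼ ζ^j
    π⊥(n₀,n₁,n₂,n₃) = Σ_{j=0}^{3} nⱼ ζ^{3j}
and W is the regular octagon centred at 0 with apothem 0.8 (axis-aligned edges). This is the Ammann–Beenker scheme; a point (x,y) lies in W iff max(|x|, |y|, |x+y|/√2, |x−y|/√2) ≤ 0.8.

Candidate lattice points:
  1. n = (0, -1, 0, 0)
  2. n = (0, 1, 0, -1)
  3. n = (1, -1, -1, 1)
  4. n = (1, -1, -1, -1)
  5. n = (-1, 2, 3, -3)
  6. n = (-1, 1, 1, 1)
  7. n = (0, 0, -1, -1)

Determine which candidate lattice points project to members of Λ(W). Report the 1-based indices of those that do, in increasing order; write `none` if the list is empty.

Internal map: ζ^{3j} for j=0..3 gives (1,0), (−√2/2,√2/2), (0,−1), (√2/2,√2/2).
#1 (0, -1, 0, 0): internal (0.7071, -0.7071); octagon support 1.0000 vs apothem 0.8 → ∉ W
#2 (0, 1, 0, -1): internal (-1.4142, 0.0000); octagon support 1.4142 vs apothem 0.8 → ∉ W
#3 (1, -1, -1, 1): internal (2.4142, 1.0000); octagon support 2.4142 vs apothem 0.8 → ∉ W
#4 (1, -1, -1, -1): internal (1.0000, -0.4142); octagon support 1.0000 vs apothem 0.8 → ∉ W
#5 (-1, 2, 3, -3): internal (-4.5355, -3.7071); octagon support 5.8284 vs apothem 0.8 → ∉ W
#6 (-1, 1, 1, 1): internal (-1.0000, 0.4142); octagon support 1.0000 vs apothem 0.8 → ∉ W
#7 (0, 0, -1, -1): internal (-0.7071, 0.2929); octagon support 0.7071 vs apothem 0.8 → ∈ W

7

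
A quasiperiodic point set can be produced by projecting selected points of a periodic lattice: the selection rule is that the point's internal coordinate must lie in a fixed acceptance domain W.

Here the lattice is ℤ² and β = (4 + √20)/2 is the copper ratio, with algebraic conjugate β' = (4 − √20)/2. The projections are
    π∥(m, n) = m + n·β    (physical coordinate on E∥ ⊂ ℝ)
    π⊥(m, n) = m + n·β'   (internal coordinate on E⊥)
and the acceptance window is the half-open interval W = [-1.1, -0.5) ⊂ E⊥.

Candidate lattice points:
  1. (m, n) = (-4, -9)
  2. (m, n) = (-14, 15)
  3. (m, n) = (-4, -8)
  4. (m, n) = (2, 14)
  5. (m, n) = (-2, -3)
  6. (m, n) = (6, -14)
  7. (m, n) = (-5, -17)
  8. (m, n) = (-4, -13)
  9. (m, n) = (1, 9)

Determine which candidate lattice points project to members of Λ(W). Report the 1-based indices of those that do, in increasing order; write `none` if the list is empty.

β' = (4−√20)/2 ≈ -0.2361.
#1 (-4,-9): internal coord -4 + (-9)·β' = -1.8754; -1.8754 ∉ [-1.1, -0.5) → out
#2 (-14,15): internal coord -14 + (15)·β' = -17.5410; -17.5410 ∉ [-1.1, -0.5) → out
#3 (-4,-8): internal coord -4 + (-8)·β' = -2.1115; -2.1115 ∉ [-1.1, -0.5) → out
#4 (2,14): internal coord 2 + (14)·β' = -1.3050; -1.3050 ∉ [-1.1, -0.5) → out
#5 (-2,-3): internal coord -2 + (-3)·β' = -1.2918; -1.2918 ∉ [-1.1, -0.5) → out
#6 (6,-14): internal coord 6 + (-14)·β' = +9.3050; +9.3050 ∉ [-1.1, -0.5) → out
#7 (-5,-17): internal coord -5 + (-17)·β' = -0.9868; -0.9868 ∈ [-1.1, -0.5) → IN Λ
#8 (-4,-13): internal coord -4 + (-13)·β' = -0.9311; -0.9311 ∈ [-1.1, -0.5) → IN Λ
#9 (1,9): internal coord 1 + (9)·β' = -1.1246; -1.1246 ∉ [-1.1, -0.5) → out

7, 8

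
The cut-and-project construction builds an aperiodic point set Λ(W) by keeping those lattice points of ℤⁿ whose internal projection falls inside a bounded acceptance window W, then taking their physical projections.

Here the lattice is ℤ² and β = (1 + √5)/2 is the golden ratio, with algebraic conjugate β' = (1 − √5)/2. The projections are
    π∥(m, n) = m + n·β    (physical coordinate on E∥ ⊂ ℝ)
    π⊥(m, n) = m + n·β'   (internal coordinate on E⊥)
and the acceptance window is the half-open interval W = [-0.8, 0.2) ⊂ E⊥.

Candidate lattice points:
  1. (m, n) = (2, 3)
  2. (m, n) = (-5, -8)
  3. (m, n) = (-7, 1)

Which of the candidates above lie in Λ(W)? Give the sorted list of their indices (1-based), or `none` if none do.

1, 2

Compute β' = (1−√5)/2 = -0.6180, so π⊥(m,n) = m -0.6180·n.
[1] lift (2,3): star map gives 0.1459; window check -0.8 ≤ 0.1459 < 0.2 is true → IN Λ
[2] lift (-5,-8): star map gives -0.0557; window check -0.8 ≤ -0.0557 < 0.2 is true → IN Λ
[3] lift (-7,1): star map gives -7.6180; window check -0.8 ≤ -7.6180 < 0.2 is false → out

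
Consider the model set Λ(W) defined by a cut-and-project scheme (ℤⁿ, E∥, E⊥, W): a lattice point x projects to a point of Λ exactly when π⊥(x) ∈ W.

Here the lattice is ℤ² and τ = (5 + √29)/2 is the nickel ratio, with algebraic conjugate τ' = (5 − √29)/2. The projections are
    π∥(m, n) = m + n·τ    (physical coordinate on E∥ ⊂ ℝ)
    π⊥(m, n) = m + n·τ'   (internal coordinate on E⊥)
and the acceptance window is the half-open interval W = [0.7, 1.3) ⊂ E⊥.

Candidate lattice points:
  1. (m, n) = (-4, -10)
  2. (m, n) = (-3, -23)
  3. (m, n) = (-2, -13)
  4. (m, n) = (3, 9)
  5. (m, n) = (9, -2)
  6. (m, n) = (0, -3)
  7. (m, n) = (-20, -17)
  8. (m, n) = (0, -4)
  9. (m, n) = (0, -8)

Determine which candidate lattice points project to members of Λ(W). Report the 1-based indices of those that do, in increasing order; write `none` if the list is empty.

4, 8

Numerically τ ≈ 5.192582 and τ' = −1/τ ≈ -0.192582.
#1 (-4,-10): internal coord -4 + (-10)·τ' = -2.074176; -2.074176 ∉ [0.7, 1.3) → out
#2 (-3,-23): internal coord -3 + (-23)·τ' = +1.429395; +1.429395 ∉ [0.7, 1.3) → out
#3 (-2,-13): internal coord -2 + (-13)·τ' = +0.503571; +0.503571 ∉ [0.7, 1.3) → out
#4 (3,9): internal coord 3 + (9)·τ' = +1.266758; +1.266758 ∈ [0.7, 1.3) → IN Λ
#5 (9,-2): internal coord 9 + (-2)·τ' = +9.385165; +9.385165 ∉ [0.7, 1.3) → out
#6 (0,-3): internal coord 0 + (-3)·τ' = +0.577747; +0.577747 ∉ [0.7, 1.3) → out
#7 (-20,-17): internal coord -20 + (-17)·τ' = -16.726099; -16.726099 ∉ [0.7, 1.3) → out
#8 (0,-4): internal coord 0 + (-4)·τ' = +0.770330; +0.770330 ∈ [0.7, 1.3) → IN Λ
#9 (0,-8): internal coord 0 + (-8)·τ' = +1.540659; +1.540659 ∉ [0.7, 1.3) → out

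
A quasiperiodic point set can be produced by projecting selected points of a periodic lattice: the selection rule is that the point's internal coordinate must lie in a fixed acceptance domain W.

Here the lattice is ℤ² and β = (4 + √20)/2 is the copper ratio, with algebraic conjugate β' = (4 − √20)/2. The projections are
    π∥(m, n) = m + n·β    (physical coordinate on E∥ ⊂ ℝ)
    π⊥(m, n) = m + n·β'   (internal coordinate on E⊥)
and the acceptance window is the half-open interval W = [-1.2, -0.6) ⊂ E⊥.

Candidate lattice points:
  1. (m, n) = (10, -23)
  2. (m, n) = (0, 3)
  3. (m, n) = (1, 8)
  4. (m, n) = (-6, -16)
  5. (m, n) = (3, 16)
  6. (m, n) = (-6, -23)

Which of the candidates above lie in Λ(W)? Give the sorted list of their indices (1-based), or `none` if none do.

Numerically β ≈ 4.2361 and β' = −1/β ≈ -0.2361.
candidate 1: (m,n)=(10,-23) → π∥ = 10-23·β ≈ -87.4296, π⊥ = 10-23·β' ≈ 15.4296 ∉ [-1.2, -0.6) ⇒ out
candidate 2: (m,n)=(0,3) → π∥ = 0+3·β ≈ 12.7082, π⊥ = 0+3·β' ≈ -0.7082 ∈ [-1.2, -0.6) ⇒ IN Λ
candidate 3: (m,n)=(1,8) → π∥ = 1+8·β ≈ 34.8885, π⊥ = 1+8·β' ≈ -0.8885 ∈ [-1.2, -0.6) ⇒ IN Λ
candidate 4: (m,n)=(-6,-16) → π∥ = -6-16·β ≈ -73.7771, π⊥ = -6-16·β' ≈ -2.2229 ∉ [-1.2, -0.6) ⇒ out
candidate 5: (m,n)=(3,16) → π∥ = 3+16·β ≈ 70.7771, π⊥ = 3+16·β' ≈ -0.7771 ∈ [-1.2, -0.6) ⇒ IN Λ
candidate 6: (m,n)=(-6,-23) → π∥ = -6-23·β ≈ -103.4296, π⊥ = -6-23·β' ≈ -0.5704 ∉ [-1.2, -0.6) ⇒ out

2, 3, 5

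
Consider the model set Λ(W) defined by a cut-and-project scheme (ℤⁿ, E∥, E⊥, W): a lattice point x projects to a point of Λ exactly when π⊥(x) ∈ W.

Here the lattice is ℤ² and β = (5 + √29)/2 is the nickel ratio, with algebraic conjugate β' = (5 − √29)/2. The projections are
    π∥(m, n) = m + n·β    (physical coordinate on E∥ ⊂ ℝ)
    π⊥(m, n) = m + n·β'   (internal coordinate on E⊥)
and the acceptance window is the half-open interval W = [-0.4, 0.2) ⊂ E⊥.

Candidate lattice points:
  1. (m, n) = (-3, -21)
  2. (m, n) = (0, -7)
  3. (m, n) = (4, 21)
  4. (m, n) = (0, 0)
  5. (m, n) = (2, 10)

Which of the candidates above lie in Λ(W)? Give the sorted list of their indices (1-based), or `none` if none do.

β' = (5−√29)/2 ≈ -0.19258.
candidate 1: (m,n)=(-3,-21) → π∥ = -3-21·β ≈ -112.04423, π⊥ = -3-21·β' ≈ 1.04423 ∉ [-0.4, 0.2) ⇒ out
candidate 2: (m,n)=(0,-7) → π∥ = 0-7·β ≈ -36.34808, π⊥ = 0-7·β' ≈ 1.34808 ∉ [-0.4, 0.2) ⇒ out
candidate 3: (m,n)=(4,21) → π∥ = 4+21·β ≈ 113.04423, π⊥ = 4+21·β' ≈ -0.04423 ∈ [-0.4, 0.2) ⇒ IN Λ
candidate 4: (m,n)=(0,0) → π∥ = 0+0·β ≈ 0.00000, π⊥ = 0+0·β' ≈ 0.00000 ∈ [-0.4, 0.2) ⇒ IN Λ
candidate 5: (m,n)=(2,10) → π∥ = 2+10·β ≈ 53.92582, π⊥ = 2+10·β' ≈ 0.07418 ∈ [-0.4, 0.2) ⇒ IN Λ

3, 4, 5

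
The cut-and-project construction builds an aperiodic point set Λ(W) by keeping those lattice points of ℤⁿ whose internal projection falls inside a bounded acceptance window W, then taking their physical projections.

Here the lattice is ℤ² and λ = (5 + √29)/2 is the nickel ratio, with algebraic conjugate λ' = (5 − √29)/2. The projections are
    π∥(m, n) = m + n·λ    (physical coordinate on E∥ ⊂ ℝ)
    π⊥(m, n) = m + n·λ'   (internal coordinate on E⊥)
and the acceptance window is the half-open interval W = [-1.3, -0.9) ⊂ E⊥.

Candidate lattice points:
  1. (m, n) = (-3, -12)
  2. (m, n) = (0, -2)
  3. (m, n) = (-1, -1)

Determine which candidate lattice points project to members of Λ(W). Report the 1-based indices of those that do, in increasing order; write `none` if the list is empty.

none

Numerically λ ≈ 5.1926 and λ' = −1/λ ≈ -0.1926.
#1 (-3,-12): internal coord -3 + (-12)·λ' = -0.6890; -0.6890 ∉ [-1.3, -0.9) → out
#2 (0,-2): internal coord 0 + (-2)·λ' = +0.3852; +0.3852 ∉ [-1.3, -0.9) → out
#3 (-1,-1): internal coord -1 + (-1)·λ' = -0.8074; -0.8074 ∉ [-1.3, -0.9) → out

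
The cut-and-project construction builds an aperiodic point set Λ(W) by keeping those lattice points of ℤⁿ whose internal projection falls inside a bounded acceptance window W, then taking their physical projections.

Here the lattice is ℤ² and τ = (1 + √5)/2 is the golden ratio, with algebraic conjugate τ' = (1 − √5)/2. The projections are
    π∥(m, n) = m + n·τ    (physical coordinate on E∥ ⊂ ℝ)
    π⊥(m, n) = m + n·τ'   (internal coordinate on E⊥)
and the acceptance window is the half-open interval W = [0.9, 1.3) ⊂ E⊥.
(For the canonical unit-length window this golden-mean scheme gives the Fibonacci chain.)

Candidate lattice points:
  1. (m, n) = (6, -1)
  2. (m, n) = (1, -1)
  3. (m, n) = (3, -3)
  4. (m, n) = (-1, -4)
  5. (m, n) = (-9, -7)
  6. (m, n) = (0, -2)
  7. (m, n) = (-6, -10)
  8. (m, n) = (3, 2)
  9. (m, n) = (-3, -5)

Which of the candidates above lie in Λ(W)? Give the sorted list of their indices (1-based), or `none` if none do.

τ' = (1−√5)/2 ≈ -0.61803.
[1] lift (6,-1): star map gives 6.61803; window check 0.9 ≤ 6.61803 < 1.3 is false → out
[2] lift (1,-1): star map gives 1.61803; window check 0.9 ≤ 1.61803 < 1.3 is false → out
[3] lift (3,-3): star map gives 4.85410; window check 0.9 ≤ 4.85410 < 1.3 is false → out
[4] lift (-1,-4): star map gives 1.47214; window check 0.9 ≤ 1.47214 < 1.3 is false → out
[5] lift (-9,-7): star map gives -4.67376; window check 0.9 ≤ -4.67376 < 1.3 is false → out
[6] lift (0,-2): star map gives 1.23607; window check 0.9 ≤ 1.23607 < 1.3 is true → IN Λ
[7] lift (-6,-10): star map gives 0.18034; window check 0.9 ≤ 0.18034 < 1.3 is false → out
[8] lift (3,2): star map gives 1.76393; window check 0.9 ≤ 1.76393 < 1.3 is false → out
[9] lift (-3,-5): star map gives 0.09017; window check 0.9 ≤ 0.09017 < 1.3 is false → out

6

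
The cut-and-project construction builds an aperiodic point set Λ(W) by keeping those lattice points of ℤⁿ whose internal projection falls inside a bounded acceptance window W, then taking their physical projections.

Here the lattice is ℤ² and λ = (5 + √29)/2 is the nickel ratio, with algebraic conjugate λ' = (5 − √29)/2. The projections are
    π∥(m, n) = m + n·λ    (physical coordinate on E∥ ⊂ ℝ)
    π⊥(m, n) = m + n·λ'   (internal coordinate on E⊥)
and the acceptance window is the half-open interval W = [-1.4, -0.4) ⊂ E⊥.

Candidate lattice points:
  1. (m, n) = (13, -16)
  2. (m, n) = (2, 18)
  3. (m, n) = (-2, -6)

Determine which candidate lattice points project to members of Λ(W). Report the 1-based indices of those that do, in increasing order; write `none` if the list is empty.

Numerically λ ≈ 5.19258 and λ' = −1/λ ≈ -0.19258.
#1 (13,-16): internal coord 13 + (-16)·λ' = +16.08132; +16.08132 ∉ [-1.4, -0.4) → out
#2 (2,18): internal coord 2 + (18)·λ' = -1.46648; -1.46648 ∉ [-1.4, -0.4) → out
#3 (-2,-6): internal coord -2 + (-6)·λ' = -0.84451; -0.84451 ∈ [-1.4, -0.4) → IN Λ

3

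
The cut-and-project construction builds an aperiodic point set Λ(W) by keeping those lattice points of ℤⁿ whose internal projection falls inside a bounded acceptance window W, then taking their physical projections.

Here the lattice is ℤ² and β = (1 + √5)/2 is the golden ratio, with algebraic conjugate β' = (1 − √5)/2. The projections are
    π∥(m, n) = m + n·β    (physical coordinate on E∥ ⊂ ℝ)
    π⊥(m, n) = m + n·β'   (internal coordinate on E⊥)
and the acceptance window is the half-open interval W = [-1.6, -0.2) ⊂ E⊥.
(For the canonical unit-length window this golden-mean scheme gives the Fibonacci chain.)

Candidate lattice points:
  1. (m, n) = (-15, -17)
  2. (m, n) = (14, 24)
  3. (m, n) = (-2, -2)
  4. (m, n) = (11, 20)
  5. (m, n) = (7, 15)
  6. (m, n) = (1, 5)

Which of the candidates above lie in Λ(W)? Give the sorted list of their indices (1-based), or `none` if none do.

2, 3, 4

Compute β' = (1−√5)/2 = -0.618034, so π⊥(m,n) = m -0.618034·n.
[1] lift (-15,-17): star map gives -4.493422; window check -1.6 ≤ -4.493422 < -0.2 is false → out
[2] lift (14,24): star map gives -0.832816; window check -1.6 ≤ -0.832816 < -0.2 is true → IN Λ
[3] lift (-2,-2): star map gives -0.763932; window check -1.6 ≤ -0.763932 < -0.2 is true → IN Λ
[4] lift (11,20): star map gives -1.360680; window check -1.6 ≤ -1.360680 < -0.2 is true → IN Λ
[5] lift (7,15): star map gives -2.270510; window check -1.6 ≤ -2.270510 < -0.2 is false → out
[6] lift (1,5): star map gives -2.090170; window check -1.6 ≤ -2.090170 < -0.2 is false → out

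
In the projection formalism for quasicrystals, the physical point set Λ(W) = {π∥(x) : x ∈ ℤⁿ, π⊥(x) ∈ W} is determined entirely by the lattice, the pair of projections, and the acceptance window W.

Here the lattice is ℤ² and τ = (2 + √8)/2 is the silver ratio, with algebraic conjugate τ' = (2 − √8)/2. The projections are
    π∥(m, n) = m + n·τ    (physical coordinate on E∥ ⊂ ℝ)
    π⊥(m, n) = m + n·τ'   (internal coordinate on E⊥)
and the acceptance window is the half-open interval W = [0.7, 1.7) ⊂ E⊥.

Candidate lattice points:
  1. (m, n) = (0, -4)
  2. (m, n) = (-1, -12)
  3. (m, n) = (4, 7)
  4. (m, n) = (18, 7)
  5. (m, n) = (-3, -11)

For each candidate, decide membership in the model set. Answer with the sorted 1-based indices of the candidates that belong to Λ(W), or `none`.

1, 3, 5

Compute τ' = (2−√8)/2 = -0.4142, so π⊥(m,n) = m -0.4142·n.
#1 (0,-4): internal coord 0 + (-4)·τ' = +1.6569; +1.6569 ∈ [0.7, 1.7) → IN Λ
#2 (-1,-12): internal coord -1 + (-12)·τ' = +3.9706; +3.9706 ∉ [0.7, 1.7) → out
#3 (4,7): internal coord 4 + (7)·τ' = +1.1005; +1.1005 ∈ [0.7, 1.7) → IN Λ
#4 (18,7): internal coord 18 + (7)·τ' = +15.1005; +15.1005 ∉ [0.7, 1.7) → out
#5 (-3,-11): internal coord -3 + (-11)·τ' = +1.5563; +1.5563 ∈ [0.7, 1.7) → IN Λ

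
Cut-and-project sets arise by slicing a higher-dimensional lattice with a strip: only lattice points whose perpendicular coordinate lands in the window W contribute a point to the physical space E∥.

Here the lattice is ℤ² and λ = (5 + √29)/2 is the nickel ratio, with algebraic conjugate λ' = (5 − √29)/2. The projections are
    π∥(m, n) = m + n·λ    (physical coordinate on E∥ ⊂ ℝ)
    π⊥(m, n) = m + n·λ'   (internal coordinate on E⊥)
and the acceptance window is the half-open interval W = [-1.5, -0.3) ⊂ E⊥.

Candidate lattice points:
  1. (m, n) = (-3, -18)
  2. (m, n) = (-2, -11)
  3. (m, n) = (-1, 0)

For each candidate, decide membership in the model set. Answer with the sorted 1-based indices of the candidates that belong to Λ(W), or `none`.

3

Numerically λ ≈ 5.19258 and λ' = −1/λ ≈ -0.19258.
candidate 1: (m,n)=(-3,-18) → π∥ = -3-18·λ ≈ -96.46648, π⊥ = -3-18·λ' ≈ 0.46648 ∉ [-1.5, -0.3) ⇒ out
candidate 2: (m,n)=(-2,-11) → π∥ = -2-11·λ ≈ -59.11841, π⊥ = -2-11·λ' ≈ 0.11841 ∉ [-1.5, -0.3) ⇒ out
candidate 3: (m,n)=(-1,0) → π∥ = -1+0·λ ≈ -1.00000, π⊥ = -1+0·λ' ≈ -1.00000 ∈ [-1.5, -0.3) ⇒ IN Λ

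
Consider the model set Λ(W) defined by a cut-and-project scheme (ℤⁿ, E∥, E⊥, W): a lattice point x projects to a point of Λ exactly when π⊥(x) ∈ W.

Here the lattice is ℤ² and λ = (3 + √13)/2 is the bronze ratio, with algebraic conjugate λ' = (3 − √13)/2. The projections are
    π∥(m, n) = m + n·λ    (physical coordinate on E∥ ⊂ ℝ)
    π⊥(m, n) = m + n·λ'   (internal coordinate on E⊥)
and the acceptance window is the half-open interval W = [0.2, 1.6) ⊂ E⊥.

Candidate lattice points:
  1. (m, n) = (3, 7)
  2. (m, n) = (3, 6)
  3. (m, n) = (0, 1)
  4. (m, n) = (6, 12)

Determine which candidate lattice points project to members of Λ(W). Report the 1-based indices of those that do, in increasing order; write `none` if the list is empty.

1, 2

Numerically λ ≈ 3.302776 and λ' = −1/λ ≈ -0.302776.
#1 (3,7): internal coord 3 + (7)·λ' = +0.880571; +0.880571 ∈ [0.2, 1.6) → IN Λ
#2 (3,6): internal coord 3 + (6)·λ' = +1.183346; +1.183346 ∈ [0.2, 1.6) → IN Λ
#3 (0,1): internal coord 0 + (1)·λ' = -0.302776; -0.302776 ∉ [0.2, 1.6) → out
#4 (6,12): internal coord 6 + (12)·λ' = +2.366692; +2.366692 ∉ [0.2, 1.6) → out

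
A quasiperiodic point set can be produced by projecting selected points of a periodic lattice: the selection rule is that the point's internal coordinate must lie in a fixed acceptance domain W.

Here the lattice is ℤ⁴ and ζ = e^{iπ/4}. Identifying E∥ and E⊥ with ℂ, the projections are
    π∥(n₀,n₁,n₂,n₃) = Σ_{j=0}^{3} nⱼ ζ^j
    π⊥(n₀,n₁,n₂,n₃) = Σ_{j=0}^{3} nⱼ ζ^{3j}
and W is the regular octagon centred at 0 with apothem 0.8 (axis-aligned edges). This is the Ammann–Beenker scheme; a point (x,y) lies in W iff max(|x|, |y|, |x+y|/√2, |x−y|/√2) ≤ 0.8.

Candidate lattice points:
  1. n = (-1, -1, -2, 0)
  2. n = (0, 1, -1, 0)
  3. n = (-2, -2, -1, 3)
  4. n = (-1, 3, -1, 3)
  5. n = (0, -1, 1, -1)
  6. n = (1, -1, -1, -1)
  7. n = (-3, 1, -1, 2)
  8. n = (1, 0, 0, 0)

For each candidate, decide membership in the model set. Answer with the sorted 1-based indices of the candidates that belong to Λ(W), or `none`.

Internal map: ζ^{3j} for j=0..3 gives (1,0), (−√2/2,√2/2), (0,−1), (√2/2,√2/2).
candidate 1: n = (-1, -1, -2, 0) → π⊥ ≈ (-0.2929, +1.2929); max(|x|,|y|,|x±y|/√2) = 1.2929 > 0.8 ⇒ ∉ W
candidate 2: n = (0, 1, -1, 0) → π⊥ ≈ (-0.7071, +1.7071); max(|x|,|y|,|x±y|/√2) = 1.7071 > 0.8 ⇒ ∉ W
candidate 3: n = (-2, -2, -1, 3) → π⊥ ≈ (+1.5355, +1.7071); max(|x|,|y|,|x±y|/√2) = 2.2929 > 0.8 ⇒ ∉ W
candidate 4: n = (-1, 3, -1, 3) → π⊥ ≈ (-1.0000, +5.2426); max(|x|,|y|,|x±y|/√2) = 5.2426 > 0.8 ⇒ ∉ W
candidate 5: n = (0, -1, 1, -1) → π⊥ ≈ (+0.0000, -2.4142); max(|x|,|y|,|x±y|/√2) = 2.4142 > 0.8 ⇒ ∉ W
candidate 6: n = (1, -1, -1, -1) → π⊥ ≈ (+1.0000, -0.4142); max(|x|,|y|,|x±y|/√2) = 1.0000 > 0.8 ⇒ ∉ W
candidate 7: n = (-3, 1, -1, 2) → π⊥ ≈ (-2.2929, +3.1213); max(|x|,|y|,|x±y|/√2) = 3.8284 > 0.8 ⇒ ∉ W
candidate 8: n = (1, 0, 0, 0) → π⊥ ≈ (+1.0000, +0.0000); max(|x|,|y|,|x±y|/√2) = 1.0000 > 0.8 ⇒ ∉ W

none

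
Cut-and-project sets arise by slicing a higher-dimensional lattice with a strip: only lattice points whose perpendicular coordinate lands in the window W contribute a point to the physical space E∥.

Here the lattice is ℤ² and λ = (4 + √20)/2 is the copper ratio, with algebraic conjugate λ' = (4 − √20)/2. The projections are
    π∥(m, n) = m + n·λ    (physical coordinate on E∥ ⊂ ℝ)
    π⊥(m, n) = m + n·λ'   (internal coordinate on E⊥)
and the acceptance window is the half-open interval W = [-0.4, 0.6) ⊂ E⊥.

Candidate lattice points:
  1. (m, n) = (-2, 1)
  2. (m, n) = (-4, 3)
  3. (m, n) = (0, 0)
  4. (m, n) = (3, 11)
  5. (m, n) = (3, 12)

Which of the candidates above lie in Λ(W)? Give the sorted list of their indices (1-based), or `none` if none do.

λ' = (4−√20)/2 ≈ -0.2361.
candidate 1: (m,n)=(-2,1) → π∥ = -2+1·λ ≈ 2.2361, π⊥ = -2+1·λ' ≈ -2.2361 ∉ [-0.4, 0.6) ⇒ out
candidate 2: (m,n)=(-4,3) → π∥ = -4+3·λ ≈ 8.7082, π⊥ = -4+3·λ' ≈ -4.7082 ∉ [-0.4, 0.6) ⇒ out
candidate 3: (m,n)=(0,0) → π∥ = 0+0·λ ≈ 0.0000, π⊥ = 0+0·λ' ≈ 0.0000 ∈ [-0.4, 0.6) ⇒ IN Λ
candidate 4: (m,n)=(3,11) → π∥ = 3+11·λ ≈ 49.5967, π⊥ = 3+11·λ' ≈ 0.4033 ∈ [-0.4, 0.6) ⇒ IN Λ
candidate 5: (m,n)=(3,12) → π∥ = 3+12·λ ≈ 53.8328, π⊥ = 3+12·λ' ≈ 0.1672 ∈ [-0.4, 0.6) ⇒ IN Λ

3, 4, 5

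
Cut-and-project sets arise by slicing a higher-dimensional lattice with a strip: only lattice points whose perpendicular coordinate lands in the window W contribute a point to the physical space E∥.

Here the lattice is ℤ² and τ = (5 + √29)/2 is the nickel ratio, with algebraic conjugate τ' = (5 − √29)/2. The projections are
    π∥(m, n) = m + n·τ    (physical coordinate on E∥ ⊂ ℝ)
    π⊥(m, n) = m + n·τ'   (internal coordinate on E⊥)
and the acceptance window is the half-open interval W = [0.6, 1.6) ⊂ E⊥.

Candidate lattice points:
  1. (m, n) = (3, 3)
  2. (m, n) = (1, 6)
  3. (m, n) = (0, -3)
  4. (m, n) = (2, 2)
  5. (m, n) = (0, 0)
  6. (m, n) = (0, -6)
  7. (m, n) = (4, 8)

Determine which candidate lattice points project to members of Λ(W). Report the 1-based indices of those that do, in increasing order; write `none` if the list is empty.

τ' = (5−√29)/2 ≈ -0.1926.
#1 (3,3): internal coord 3 + (3)·τ' = +2.4223; +2.4223 ∉ [0.6, 1.6) → out
#2 (1,6): internal coord 1 + (6)·τ' = -0.1555; -0.1555 ∉ [0.6, 1.6) → out
#3 (0,-3): internal coord 0 + (-3)·τ' = +0.5777; +0.5777 ∉ [0.6, 1.6) → out
#4 (2,2): internal coord 2 + (2)·τ' = +1.6148; +1.6148 ∉ [0.6, 1.6) → out
#5 (0,0): internal coord 0 + (0)·τ' = +0.0000; +0.0000 ∉ [0.6, 1.6) → out
#6 (0,-6): internal coord 0 + (-6)·τ' = +1.1555; +1.1555 ∈ [0.6, 1.6) → IN Λ
#7 (4,8): internal coord 4 + (8)·τ' = +2.4593; +2.4593 ∉ [0.6, 1.6) → out

6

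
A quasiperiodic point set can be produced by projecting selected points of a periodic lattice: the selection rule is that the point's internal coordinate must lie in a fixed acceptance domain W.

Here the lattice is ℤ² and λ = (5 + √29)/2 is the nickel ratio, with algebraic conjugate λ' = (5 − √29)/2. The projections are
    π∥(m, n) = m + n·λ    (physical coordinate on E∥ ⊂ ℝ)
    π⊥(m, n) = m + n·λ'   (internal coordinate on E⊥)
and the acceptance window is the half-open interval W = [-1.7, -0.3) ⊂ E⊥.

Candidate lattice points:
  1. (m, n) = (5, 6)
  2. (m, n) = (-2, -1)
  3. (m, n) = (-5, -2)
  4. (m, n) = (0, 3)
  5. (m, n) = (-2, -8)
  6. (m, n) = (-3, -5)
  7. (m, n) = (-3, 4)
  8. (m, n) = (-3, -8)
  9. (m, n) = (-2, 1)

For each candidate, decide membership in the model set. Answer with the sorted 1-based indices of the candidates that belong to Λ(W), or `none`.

4, 5, 8

λ' = (5−√29)/2 ≈ -0.19258.
candidate 1: (m,n)=(5,6) → π∥ = 5+6·λ ≈ 36.15549, π⊥ = 5+6·λ' ≈ 3.84451 ∉ [-1.7, -0.3) ⇒ out
candidate 2: (m,n)=(-2,-1) → π∥ = -2-1·λ ≈ -7.19258, π⊥ = -2-1·λ' ≈ -1.80742 ∉ [-1.7, -0.3) ⇒ out
candidate 3: (m,n)=(-5,-2) → π∥ = -5-2·λ ≈ -15.38516, π⊥ = -5-2·λ' ≈ -4.61484 ∉ [-1.7, -0.3) ⇒ out
candidate 4: (m,n)=(0,3) → π∥ = 0+3·λ ≈ 15.57775, π⊥ = 0+3·λ' ≈ -0.57775 ∈ [-1.7, -0.3) ⇒ IN Λ
candidate 5: (m,n)=(-2,-8) → π∥ = -2-8·λ ≈ -43.54066, π⊥ = -2-8·λ' ≈ -0.45934 ∈ [-1.7, -0.3) ⇒ IN Λ
candidate 6: (m,n)=(-3,-5) → π∥ = -3-5·λ ≈ -28.96291, π⊥ = -3-5·λ' ≈ -2.03709 ∉ [-1.7, -0.3) ⇒ out
candidate 7: (m,n)=(-3,4) → π∥ = -3+4·λ ≈ 17.77033, π⊥ = -3+4·λ' ≈ -3.77033 ∉ [-1.7, -0.3) ⇒ out
candidate 8: (m,n)=(-3,-8) → π∥ = -3-8·λ ≈ -44.54066, π⊥ = -3-8·λ' ≈ -1.45934 ∈ [-1.7, -0.3) ⇒ IN Λ
candidate 9: (m,n)=(-2,1) → π∥ = -2+1·λ ≈ 3.19258, π⊥ = -2+1·λ' ≈ -2.19258 ∉ [-1.7, -0.3) ⇒ out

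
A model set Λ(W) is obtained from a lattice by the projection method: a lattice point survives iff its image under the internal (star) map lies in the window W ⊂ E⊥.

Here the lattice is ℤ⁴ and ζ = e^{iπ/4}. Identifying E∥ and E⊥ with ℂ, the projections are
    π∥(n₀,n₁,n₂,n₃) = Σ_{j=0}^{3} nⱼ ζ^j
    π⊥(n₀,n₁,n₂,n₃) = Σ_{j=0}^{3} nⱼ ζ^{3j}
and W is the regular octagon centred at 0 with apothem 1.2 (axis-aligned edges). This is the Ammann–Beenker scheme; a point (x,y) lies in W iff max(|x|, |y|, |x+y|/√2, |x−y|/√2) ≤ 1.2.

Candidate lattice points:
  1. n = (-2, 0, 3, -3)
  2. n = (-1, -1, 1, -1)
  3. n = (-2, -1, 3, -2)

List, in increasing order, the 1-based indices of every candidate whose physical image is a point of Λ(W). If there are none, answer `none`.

none

π⊥(n) = n₀ + n₁ζ³ + n₂ζ⁶ + n₃ζ⁹ where ζ = e^{iπ/4}.
candidate 1: n = (-2, 0, 3, -3) → π⊥ ≈ (-4.1213, -5.1213); max(|x|,|y|,|x±y|/√2) = 6.5355 > 1.2 ⇒ ∉ W
candidate 2: n = (-1, -1, 1, -1) → π⊥ ≈ (-1.0000, -2.4142); max(|x|,|y|,|x±y|/√2) = 2.4142 > 1.2 ⇒ ∉ W
candidate 3: n = (-2, -1, 3, -2) → π⊥ ≈ (-2.7071, -5.1213); max(|x|,|y|,|x±y|/√2) = 5.5355 > 1.2 ⇒ ∉ W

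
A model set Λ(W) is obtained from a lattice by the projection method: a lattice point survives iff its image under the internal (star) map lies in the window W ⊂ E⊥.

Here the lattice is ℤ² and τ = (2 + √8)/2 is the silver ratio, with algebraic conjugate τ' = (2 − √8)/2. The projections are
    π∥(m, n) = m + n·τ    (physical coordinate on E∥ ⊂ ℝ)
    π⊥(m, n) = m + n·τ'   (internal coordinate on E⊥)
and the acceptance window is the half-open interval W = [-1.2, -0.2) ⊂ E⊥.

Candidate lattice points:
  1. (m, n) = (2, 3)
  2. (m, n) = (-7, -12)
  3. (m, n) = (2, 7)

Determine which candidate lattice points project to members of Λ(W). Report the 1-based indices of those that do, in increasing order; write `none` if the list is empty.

Compute τ' = (2−√8)/2 = -0.4142, so π⊥(m,n) = m -0.4142·n.
[1] lift (2,3): star map gives 0.7574; window check -1.2 ≤ 0.7574 < -0.2 is false → out
[2] lift (-7,-12): star map gives -2.0294; window check -1.2 ≤ -2.0294 < -0.2 is false → out
[3] lift (2,7): star map gives -0.8995; window check -1.2 ≤ -0.8995 < -0.2 is true → IN Λ

3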